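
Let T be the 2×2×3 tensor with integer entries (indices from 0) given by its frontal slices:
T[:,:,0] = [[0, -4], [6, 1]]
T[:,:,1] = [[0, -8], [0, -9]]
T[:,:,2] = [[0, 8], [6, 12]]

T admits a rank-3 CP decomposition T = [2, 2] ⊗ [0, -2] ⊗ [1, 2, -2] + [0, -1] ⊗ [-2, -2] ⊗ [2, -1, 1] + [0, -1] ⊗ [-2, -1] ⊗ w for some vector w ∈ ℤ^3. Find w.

Subtract the known terms from T to get the rank-1 residual R = [0, -1] ⊗ [-2, -1] ⊗ w, so R[i,j,k] = a[i]·b[j]·w[k]. Pick indices with nonzero a[1]·b[0] = (-1)·(-2) = 2. Only the fibre through (1,0,·) is needed: R[1,0,:] = T[1,0,:] − Σₗ aₗ[1]bₗ[0]cₗ = [6, 0, 6] − (2)·(0)·[1, 2, -2] − (-1)·(-2)·[2, -1, 1] = [2, 2, 4]. Then w[k] = R[1,0,k] / 2 for each k, giving w = [2, 2, 4] / 2 = [1, 1, 2].

w = [1, 1, 2]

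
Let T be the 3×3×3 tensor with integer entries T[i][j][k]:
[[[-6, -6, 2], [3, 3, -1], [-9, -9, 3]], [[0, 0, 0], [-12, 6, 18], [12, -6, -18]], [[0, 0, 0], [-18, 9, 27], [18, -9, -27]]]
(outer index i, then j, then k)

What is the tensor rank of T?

2

Lower bound: the mode-3 unfolding of T (rows indexed by k, columns by (i,j) = (0,0), (0,1), (0,2), (1,0), (1,1), (1,2), (2,0), (2,1), (2,2)) is [[-6, 3, -9, 0, -12, 12, 0, -18, 18], [-6, 3, -9, 0, 6, -6, 0, 9, -9], [2, -1, 3, 0, 18, -18, 0, 27, -27]].
There the 2×2 minor on rows k ∈ {0, 1}, columns (i,j) ∈ {(0,0), (1,1)} is det [[-6, -12], [-6, 6]] = -108 ≠ 0, so this unfolding has rank ≥ 2; CP rank is at least every unfolding rank, so rank(T) ≥ 2. (Flattening ranks never certify an upper bound on CP rank; for that we must actually write T with 2 rank-1 terms.)
Upper bound — finding two terms. Write S_k = T[:,:,k] for the frontal slices: S₀ = [[-6, 3, -9], [0, -12, 12], [0, -18, 18]], S₁ = [[-6, 3, -9], [0, 6, -6], [0, 9, -9]], S₂ = [[2, -1, 3], [0, 18, -18], [0, 27, -27]].
If T = a₁ ⊗ b₁ ⊗ c₁ + a₂ ⊗ b₂ ⊗ c₂ then each S_k = c₁[k]·a₁b₁ᵀ + c₂[k]·a₂b₂ᵀ. S₀ and S₁ are linearly independent, so a₁b₁ᵀ and a₂b₂ᵀ must span the same plane of matrices: they are the rank-1 matrices of the form x·S₀ + y·S₁.
The 2×2 minor of x·S₀ + y·S₁ on rows {0,1}, columns {0,1} is 72·x² + 36·xy − 36·y² = 36·(2·x − y)(x + y), vanishing at (x:y) = (1:2) and (1:-1).
M₁ = S₀ + 2·S₁ = [[-18, 9, -27], [0, 0, 0], [0, 0, 0]] = (-9)·[1, 0, 0][2, -1, 3]ᵀ and M₂ = S₀ − S₁ = [[0, 0, 0], [0, -18, 18], [0, -27, 27]] = (-9)·[0, 2, 3][0, 1, -1]ᵀ, so take a₁ = [1, 0, 0], b₁ = [2, -1, 3], a₂ = [0, 2, 3], b₂ = [0, 1, -1].
Each slice is an integer combination of E₁ = a₁b₁ᵀ and E₂ = a₂b₂ᵀ: S₀ = −3·E₁ − 6·E₂, S₁ = −3·E₁ + 3·E₂, S₂ = E₁ + 9·E₂; reading off coefficients, c₁ = [-3, -3, 1] and c₂ = [-6, 3, 9].
Hence T = [1, 0, 0] ⊗ [2, -1, 3] ⊗ [-3, -3, 1] + [0, 2, 3] ⊗ [0, 1, -1] ⊗ [-6, 3, 9], so rank(T) ≤ 2.
These bounds meet, so rank(T) = 2.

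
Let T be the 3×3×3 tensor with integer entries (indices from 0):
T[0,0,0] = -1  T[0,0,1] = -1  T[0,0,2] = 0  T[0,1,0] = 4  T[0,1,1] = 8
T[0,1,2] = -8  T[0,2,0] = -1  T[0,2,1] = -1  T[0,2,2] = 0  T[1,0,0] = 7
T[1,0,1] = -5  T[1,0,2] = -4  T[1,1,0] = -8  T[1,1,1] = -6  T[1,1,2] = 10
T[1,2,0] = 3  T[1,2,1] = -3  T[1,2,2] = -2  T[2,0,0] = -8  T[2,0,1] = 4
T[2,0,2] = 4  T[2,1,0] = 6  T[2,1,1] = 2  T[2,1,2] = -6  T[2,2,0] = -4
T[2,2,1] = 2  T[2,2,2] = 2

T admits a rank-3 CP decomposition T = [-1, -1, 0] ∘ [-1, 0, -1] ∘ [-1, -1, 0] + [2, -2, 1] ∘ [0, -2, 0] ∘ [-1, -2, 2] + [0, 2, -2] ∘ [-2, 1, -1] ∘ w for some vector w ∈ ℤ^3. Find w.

w = [-2, 1, 1]

Subtract the known terms from T to get the rank-1 residual R = [0, 2, -2] ∘ [-2, 1, -1] ∘ w, so R[i,j,k] = a[i]·b[j]·w[k]. Pick indices with nonzero a[1]·b[0] = (2)·(-2) = -4. Only the fibre through (1,0,·) is needed: R[1,0,:] = T[1,0,:] − Σₗ aₗ[1]bₗ[0]cₗ = [7, -5, -4] − (-1)·(-1)·[-1, -1, 0] − (-2)·(0)·[-1, -2, 2] = [8, -4, -4]. Then w[k] = R[1,0,k] / -4 for each k, giving w = [8, -4, -4] / -4 = [-2, 1, 1].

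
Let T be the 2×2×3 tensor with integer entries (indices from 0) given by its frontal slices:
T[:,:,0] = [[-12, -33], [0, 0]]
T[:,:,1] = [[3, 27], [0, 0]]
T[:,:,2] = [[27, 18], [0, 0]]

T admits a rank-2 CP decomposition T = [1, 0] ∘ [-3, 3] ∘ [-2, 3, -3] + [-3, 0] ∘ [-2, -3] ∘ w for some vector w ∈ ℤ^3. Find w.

w = [-3, 2, 3]

Subtract the known terms from T to get the rank-1 residual R = [-3, 0] ∘ [-2, -3] ∘ w, so R[i,j,k] = a[i]·b[j]·w[k]. Pick indices with nonzero a[0]·b[0] = (-3)·(-2) = 6. Only the fibre through (0,0,·) is needed: R[0,0,:] = T[0,0,:] − Σₗ aₗ[0]bₗ[0]cₗ = [-12, 3, 27] − (1)·(-3)·[-2, 3, -3] = [-18, 12, 18]. Then w[k] = R[0,0,k] / 6 for each k, giving w = [-18, 12, 18] / 6 = [-3, 2, 3].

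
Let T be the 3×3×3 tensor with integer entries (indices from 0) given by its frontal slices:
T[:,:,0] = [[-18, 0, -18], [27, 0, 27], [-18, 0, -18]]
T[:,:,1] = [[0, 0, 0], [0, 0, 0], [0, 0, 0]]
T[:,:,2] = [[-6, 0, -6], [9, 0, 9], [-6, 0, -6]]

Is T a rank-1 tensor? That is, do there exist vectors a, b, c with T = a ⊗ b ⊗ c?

If T = a ⊗ b ⊗ c then every fibre of T is a multiple of the corresponding factor, so read the factors off the fibres through the nonzero entry T[0,0,0] = -18.
The mode-1 fibre T[:,0,0] = [-18, 27, -18] gives a = [2, -3, 2] (primitive direction); the mode-2 fibre T[0,:,0] = [-18, 0, -18] gives b = [1, 0, 1]; then c[k] = T[0,0,k] / (a[0]·b[0]) = [-18, 0, -6] / 2 = [-9, 0, -3].
Expanding [2, -3, 2] ⊗ [1, 0, 1] ⊗ [-9, 0, -3] reproduces all 27 entries of T, so T = [2, -3, 2] ⊗ [1, 0, 1] ⊗ [-9, 0, -3] and rank(T) ≤ 1.
Equivalently every frontal slice T[:,:,k] is c[k] times the rank-1 matrix [2, -3, 2] ⊗ [1, 0, 1]. So T has rank 1 (it is nonzero).

Yes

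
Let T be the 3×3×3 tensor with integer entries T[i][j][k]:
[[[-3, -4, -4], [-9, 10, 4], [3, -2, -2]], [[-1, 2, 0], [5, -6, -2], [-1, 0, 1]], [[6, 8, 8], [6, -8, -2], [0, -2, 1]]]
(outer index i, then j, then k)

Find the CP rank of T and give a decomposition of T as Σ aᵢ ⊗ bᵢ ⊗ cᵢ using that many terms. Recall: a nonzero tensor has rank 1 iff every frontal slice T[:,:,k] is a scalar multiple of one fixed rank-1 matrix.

Lower bound: the mode-3 unfolding of T (rows indexed by k, columns by (i,j) = (0,0), (0,1), (0,2), (1,0), (1,1), (1,2), (2,0), (2,1), (2,2)) is [[-3, -9, 3, -1, 5, -1, 6, 6, 0], [-4, 10, -2, 2, -6, 0, 8, -8, -2], [-4, 4, -2, 0, -2, 1, 8, -2, 1]].
There the 3×3 minor on rows k ∈ {0, 1, 2}, columns (i,j) ∈ {(0,0), (0,1), (0,2)} is det [[-3, -9, 3], [-4, 10, -2], [-4, 4, -2]] = 108 ≠ 0, so this unfolding has rank ≥ 3; CP rank is at least every unfolding rank, so rank(T) ≥ 3. (Unfolding ranks only ever bound the CP rank from below — rank(T) can be strictly larger than all of them — so the matching upper bound has to come from an explicit 3-term decomposition.)
Upper bound: T is a sum of 3 rank-1 terms, T = [1, -1, -2] ⊗ [1, -1, -1] ⊗ [1, -2, 0] + [1, 0, -2] ⊗ [1, 0, 0] ⊗ [-4, -2, -4] + [2, -1, -1] ⊗ [0, 2, -1] ⊗ [-2, 2, 1] (written with every a and b primitive with positive leading entry and the scale carried by c; CP decompositions are not unique, and this one is verified by expanding entrywise), so rank(T) ≤ 3.
These bounds meet, so rank(T) = 3.
Check entry T[0,0,0] = -3: (1)·(1)·(1) + (1)·(1)·(-4) + (2)·(0)·(-2) = -3.

rank(T) = 3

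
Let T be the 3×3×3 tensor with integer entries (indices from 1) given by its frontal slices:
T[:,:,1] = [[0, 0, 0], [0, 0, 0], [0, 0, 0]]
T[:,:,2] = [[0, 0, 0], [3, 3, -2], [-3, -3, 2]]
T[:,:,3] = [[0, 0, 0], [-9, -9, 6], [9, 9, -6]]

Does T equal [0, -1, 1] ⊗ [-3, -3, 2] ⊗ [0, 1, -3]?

Reconstruct entrywise from the claimed factors. For example, T[3,2,3] = 9 and Σₗ aₗ[3]bₗ[2]cₗ[3] = (1)·(-3)·(-3) = 9; checking all 27 entries, every one matches. The claim holds.

Yes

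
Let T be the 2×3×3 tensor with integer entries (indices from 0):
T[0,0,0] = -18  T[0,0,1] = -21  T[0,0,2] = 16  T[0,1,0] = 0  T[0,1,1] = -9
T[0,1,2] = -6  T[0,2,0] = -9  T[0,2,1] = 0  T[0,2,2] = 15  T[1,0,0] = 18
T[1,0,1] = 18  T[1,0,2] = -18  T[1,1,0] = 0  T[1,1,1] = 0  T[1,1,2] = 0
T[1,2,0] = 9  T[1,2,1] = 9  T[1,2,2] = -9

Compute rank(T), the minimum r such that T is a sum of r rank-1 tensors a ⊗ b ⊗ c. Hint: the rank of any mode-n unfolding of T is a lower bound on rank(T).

2

Lower bound: the mode-3 unfolding of T (rows indexed by k, columns by (i,j) = (0,0), (0,1), (0,2), (1,0), (1,1), (1,2)) is [[-18, 0, -9, 18, 0, 9], [-21, -9, 0, 18, 0, 9], [16, -6, 15, -18, 0, -9]].
There the 2×2 minor on rows k ∈ {0, 1}, columns (i,j) ∈ {(0,0), (0,1)} is det [[-18, 0], [-21, -9]] = 162 ≠ 0, so this unfolding has rank ≥ 2; CP rank is at least every unfolding rank, so rank(T) ≥ 2. (Unfolding ranks only ever bound the CP rank from below — rank(T) can be strictly larger than all of them — so the matching upper bound has to come from an explicit 2-term decomposition.)
Upper bound — finding two terms. Write S_k = T[:,:,k] for the frontal slices: S₀ = [[-18, 0, -9], [18, 0, 9]], S₁ = [[-21, -9, 0], [18, 0, 9]], S₂ = [[16, -6, 15], [-18, 0, -9]].
If T = a₁ ⊗ b₁ ⊗ c₁ + a₂ ⊗ b₂ ⊗ c₂ then each S_k = c₁[k]·a₁b₁ᵀ + c₂[k]·a₂b₂ᵀ. S₀ and S₁ are linearly independent, so a₁b₁ᵀ and a₂b₂ᵀ must span the same plane of matrices: they are the rank-1 matrices of the form x·S₀ + y·S₁.
The 2×2 minor of x·S₀ + y·S₁ on rows {0,1}, columns {0,1} is 162·xy + 162·y² = 162·(y)(x + y), vanishing at (x:y) = (1:0) and (1:-1).
M₁ = S₀ = [[-18, 0, -9], [18, 0, 9]] = (-9)·(1, -1)(2, 0, 1)ᵀ and M₂ = S₀ − S₁ = [[3, 9, -9], [0, 0, 0]] = 3·(1, 0)(1, 3, -3)ᵀ, so take a₁ = (1, -1), b₁ = (2, 0, 1), a₂ = (1, 0), b₂ = (1, 3, -3).
Each slice is an integer combination of E₁ = a₁b₁ᵀ and E₂ = a₂b₂ᵀ: S₀ = −9·E₁, S₁ = −9·E₁ − 3·E₂, S₂ = 9·E₁ − 2·E₂; reading off coefficients, c₁ = (-9, -9, 9) and c₂ = (0, -3, -2).
Hence T = (1, -1) ⊗ (2, 0, 1) ⊗ (-9, -9, 9) + (1, 0) ⊗ (1, 3, -3) ⊗ (0, -3, -2), so rank(T) ≤ 2.
These bounds meet, so rank(T) = 2.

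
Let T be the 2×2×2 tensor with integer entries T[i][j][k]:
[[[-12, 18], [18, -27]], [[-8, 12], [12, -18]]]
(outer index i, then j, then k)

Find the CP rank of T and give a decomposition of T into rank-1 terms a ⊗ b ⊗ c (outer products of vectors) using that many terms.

Lower bound: T ≠ 0 (e.g. T[0,0,0] = -12), so rank(T) ≥ 1.
Upper bound: if T = a ⊗ b ⊗ c then every fibre of T is a multiple of the corresponding factor, so read the factors off the fibres through the nonzero entry T[0,0,0] = -12.
The mode-1 fibre T[:,0,0] = [-12, -8] gives a = [3, 2] (primitive direction); the mode-2 fibre T[0,:,0] = [-12, 18] gives b = [2, -3]; then c[k] = T[0,0,k] / (a[0]·b[0]) = [-12, 18] / 6 = [-2, 3].
Expanding [3, 2] ⊗ [2, -3] ⊗ [-2, 3] reproduces all 8 entries of T, so T = [3, 2] ⊗ [2, -3] ⊗ [-2, 3] and rank(T) ≤ 1.
These bounds meet, so rank(T) = 1.
Check entry T[1,1,0] = 12: (2)·(-3)·(-2) = 12.

rank(T) = 1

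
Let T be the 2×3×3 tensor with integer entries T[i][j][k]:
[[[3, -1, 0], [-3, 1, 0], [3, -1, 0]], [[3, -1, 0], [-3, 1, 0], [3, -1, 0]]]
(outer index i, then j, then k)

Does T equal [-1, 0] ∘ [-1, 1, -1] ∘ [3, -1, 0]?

No

Reconstruct entry (1,0,0) from the claimed factors: Σₗ aₗ[1]bₗ[0]cₗ[0] = (0)·(-1)·(3) = 0, but T[1,0,0] = 3. The claim is false.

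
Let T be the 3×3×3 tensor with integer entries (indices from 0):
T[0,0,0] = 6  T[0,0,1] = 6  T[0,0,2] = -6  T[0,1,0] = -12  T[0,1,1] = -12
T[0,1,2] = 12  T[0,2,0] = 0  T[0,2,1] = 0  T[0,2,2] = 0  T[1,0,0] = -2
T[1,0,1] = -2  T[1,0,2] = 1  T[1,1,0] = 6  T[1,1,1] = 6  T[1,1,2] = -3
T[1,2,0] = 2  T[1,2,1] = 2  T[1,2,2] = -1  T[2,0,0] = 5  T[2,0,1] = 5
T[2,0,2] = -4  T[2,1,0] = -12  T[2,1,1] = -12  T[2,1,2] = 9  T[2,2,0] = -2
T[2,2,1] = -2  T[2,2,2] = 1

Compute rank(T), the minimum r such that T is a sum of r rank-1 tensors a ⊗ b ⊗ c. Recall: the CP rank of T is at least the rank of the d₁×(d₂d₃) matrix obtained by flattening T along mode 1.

2

Lower bound: the mode-3 unfolding of T (rows indexed by k, columns by (i,j) = (0,0), (0,1), (0,2), (1,0), (1,1), (1,2), (2,0), (2,1), (2,2)) is [[6, -12, 0, -2, 6, 2, 5, -12, -2], [6, -12, 0, -2, 6, 2, 5, -12, -2], [-6, 12, 0, 1, -3, -1, -4, 9, 1]].
There the 2×2 minor on rows k ∈ {0, 2}, columns (i,j) ∈ {(0,0), (1,0)} is det [[6, -2], [-6, 1]] = -6 ≠ 0, so this unfolding has rank ≥ 2; CP rank is at least every unfolding rank, so rank(T) ≥ 2. (Unfolding ranks only ever bound the CP rank from below — rank(T) can be strictly larger than all of them — so the matching upper bound has to come from an explicit 2-term decomposition.)
Upper bound — finding two terms. Write S_k = T[:,:,k] for the frontal slices: S₀ = [[6, -12, 0], [-2, 6, 2], [5, -12, -2]], S₁ = [[6, -12, 0], [-2, 6, 2], [5, -12, -2]], S₂ = [[-6, 12, 0], [1, -3, -1], [-4, 9, 1]].
If T = a₁ ⊗ b₁ ⊗ c₁ + a₂ ⊗ b₂ ⊗ c₂ then each S_k = c₁[k]·a₁b₁ᵀ + c₂[k]·a₂b₂ᵀ. S₀ and S₂ are linearly independent, so a₁b₁ᵀ and a₂b₂ᵀ must span the same plane of matrices: they are the rank-1 matrices of the form x·S₀ + y·S₂.
The 2×2 minor of x·S₀ + y·S₂ on rows {0,1}, columns {0,1} is 12·x² − 18·xy + 6·y² = 6·(2·x − y)(x − y), vanishing at (x:y) = (1:2) and (1:1).
M₁ = S₀ + 2·S₂ = [[-6, 12, 0], [0, 0, 0], [-3, 6, 0]] = (-3)·[2, 0, 1][1, -2, 0]ᵀ and M₂ = S₀ + S₂ = [[0, 0, 0], [-1, 3, 1], [1, -3, -1]] = −[0, 1, -1][1, -3, -1]ᵀ, so take a₁ = [2, 0, 1], b₁ = [1, -2, 0], a₂ = [0, 1, -1], b₂ = [1, -3, -1].
Each slice is an integer combination of E₁ = a₁b₁ᵀ and E₂ = a₂b₂ᵀ: S₀ = 3·E₁ − 2·E₂, S₁ = 3·E₁ − 2·E₂, S₂ = −3·E₁ + E₂; reading off coefficients, c₁ = [3, 3, -3] and c₂ = [-2, -2, 1].
Hence T = [2, 0, 1] ⊗ [1, -2, 0] ⊗ [3, 3, -3] + [0, 1, -1] ⊗ [1, -3, -1] ⊗ [-2, -2, 1], so rank(T) ≤ 2.
These bounds meet, so rank(T) = 2.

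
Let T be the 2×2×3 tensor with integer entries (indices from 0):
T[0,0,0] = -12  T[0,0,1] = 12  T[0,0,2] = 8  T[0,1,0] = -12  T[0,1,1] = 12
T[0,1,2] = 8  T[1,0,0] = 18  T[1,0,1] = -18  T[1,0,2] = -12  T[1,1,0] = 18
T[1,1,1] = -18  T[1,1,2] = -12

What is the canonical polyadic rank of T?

Lower bound: T ≠ 0 (e.g. T[0,0,0] = -12), so rank(T) ≥ 1.
Upper bound: if T = a ∘ b ∘ c then every fibre of T is a multiple of the corresponding factor, so read the factors off the fibres through the nonzero entry T[0,0,0] = -12.
The mode-1 fibre T[:,0,0] = [-12, 18] gives a = [2, -3] (primitive direction); the mode-2 fibre T[0,:,0] = [-12, -12] gives b = [1, 1]; then c[k] = T[0,0,k] / (a[0]·b[0]) = [-12, 12, 8] / 2 = [-6, 6, 4].
Expanding [2, -3] ∘ [1, 1] ∘ [-6, 6, 4] reproduces all 12 entries of T, so T = [2, -3] ∘ [1, 1] ∘ [-6, 6, 4] and rank(T) ≤ 1.
These bounds meet, so rank(T) = 1.

1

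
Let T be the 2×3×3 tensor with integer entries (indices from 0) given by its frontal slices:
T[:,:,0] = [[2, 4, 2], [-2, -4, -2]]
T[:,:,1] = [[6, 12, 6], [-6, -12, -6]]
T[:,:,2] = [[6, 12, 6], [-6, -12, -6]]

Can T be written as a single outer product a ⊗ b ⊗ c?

Yes

If T = a ⊗ b ⊗ c then every fibre of T is a multiple of the corresponding factor, so read the factors off the fibres through the nonzero entry T[0,0,0] = 2.
The mode-1 fibre T[:,0,0] = [2, -2] gives a = [1, -1] (primitive direction); the mode-2 fibre T[0,:,0] = [2, 4, 2] gives b = [1, 2, 1]; then c[k] = T[0,0,k] / (a[0]·b[0]) = [2, 6, 6] / 1 = [2, 6, 6].
Expanding [1, -1] ⊗ [1, 2, 1] ⊗ [2, 6, 6] reproduces all 18 entries of T, so T = [1, -1] ⊗ [1, 2, 1] ⊗ [2, 6, 6] and rank(T) ≤ 1.
Equivalently every frontal slice T[:,:,k] is c[k] times the rank-1 matrix [1, -1] ⊗ [1, 2, 1]. So T has rank 1 (it is nonzero).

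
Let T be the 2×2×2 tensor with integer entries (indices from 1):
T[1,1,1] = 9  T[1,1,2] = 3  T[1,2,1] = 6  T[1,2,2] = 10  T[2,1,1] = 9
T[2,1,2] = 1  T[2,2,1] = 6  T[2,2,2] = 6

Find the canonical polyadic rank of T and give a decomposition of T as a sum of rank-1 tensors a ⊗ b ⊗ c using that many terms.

rank(T) = 2

Lower bound: the mode-1 unfolding of T (rows indexed by i, columns by (j,k) = (1,1), (1,2), (2,1), (2,2)) is [[9, 3, 6, 10], [9, 1, 6, 6]].
There the 2×2 minor on rows i ∈ {1, 2}, columns (j,k) ∈ {(1,1), (1,2)} is det [[9, 3], [9, 1]] = -18 ≠ 0, so this unfolding has rank ≥ 2; CP rank is at least every unfolding rank, so rank(T) ≥ 2. (Flattening ranks never certify an upper bound on CP rank; for that we must actually write T with 2 rank-1 terms.)
Upper bound — finding two terms. Write S_k = T[:,:,k] for the frontal slices: S₁ = [[9, 6], [9, 6]], S₂ = [[3, 10], [1, 6]].
If T = a₁ ⊗ b₁ ⊗ c₁ + a₂ ⊗ b₂ ⊗ c₂ then each S_k = c₁[k]·a₁b₁ᵀ + c₂[k]·a₂b₂ᵀ. S₁ and S₂ are linearly independent, so a₁b₁ᵀ and a₂b₂ᵀ must span the same plane of matrices: they are the rank-1 matrices of the form x·S₁ + y·S₂.
det(x·S₁ + y·S₂) is −24·xy + 8·y² = (-8)·(3·x − y)(y), vanishing at (x:y) = (1:3) and (1:0).
M₁ = S₁ + 3·S₂ = [[18, 36], [12, 24]] = 6·[3, 2][1, 2]ᵀ and M₂ = S₁ = [[9, 6], [9, 6]] = 3·[1, 1][3, 2]ᵀ, so take a₁ = [3, 2], b₁ = [1, 2], a₂ = [1, 1], b₂ = [3, 2].
Each slice is an integer combination of E₁ = a₁b₁ᵀ and E₂ = a₂b₂ᵀ: S₁ = 3·E₂, S₂ = 2·E₁ − E₂; reading off coefficients, c₁ = [0, 2] and c₂ = [3, -1].
Hence T = [3, 2] ⊗ [1, 2] ⊗ [0, 2] + [1, 1] ⊗ [3, 2] ⊗ [3, -1], so rank(T) ≤ 2.
These bounds meet, so rank(T) = 2.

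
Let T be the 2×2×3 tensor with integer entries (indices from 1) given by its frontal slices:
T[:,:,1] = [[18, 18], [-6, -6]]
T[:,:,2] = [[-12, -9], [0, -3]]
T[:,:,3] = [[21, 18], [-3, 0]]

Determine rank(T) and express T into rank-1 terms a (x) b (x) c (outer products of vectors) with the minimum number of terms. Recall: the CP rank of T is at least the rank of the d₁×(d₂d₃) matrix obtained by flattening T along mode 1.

rank(T) = 2

Lower bound: the mode-1 unfolding of T (rows indexed by i, columns by (j,k) = (1,1), (1,2), (1,3), (2,1), (2,2), (2,3)) is [[18, -12, 21, 18, -9, 18], [-6, 0, -3, -6, -3, 0]].
There the 2×2 minor on rows i ∈ {1, 2}, columns (j,k) ∈ {(1,1), (1,2)} is det [[18, -12], [-6, 0]] = -72 ≠ 0, so this unfolding has rank ≥ 2; CP rank is at least every unfolding rank, so rank(T) ≥ 2. (This is only a lower bound: in general the CP rank may exceed every unfolding rank, so we still need to exhibit 2 rank-1 terms summing to T.)
Upper bound — finding two terms. Write S_k = T[:,:,k] for the frontal slices: S₁ = [[18, 18], [-6, -6]], S₂ = [[-12, -9], [0, -3]], S₃ = [[21, 18], [-3, 0]].
If T = a₁ (x) b₁ (x) c₁ + a₂ (x) b₂ (x) c₂ then each S_k = c₁[k]·a₁b₁ᵀ + c₂[k]·a₂b₂ᵀ. S₁ and S₂ are linearly independent, so a₁b₁ᵀ and a₂b₂ᵀ must span the same plane of matrices: they are the rank-1 matrices of the form x·S₁ + y·S₂.
det(x·S₁ + y·S₂) is −36·xy + 36·y² = (-36)·(x − y)(y), vanishing at (x:y) = (1:1) and (1:0).
M₁ = S₁ + S₂ = [[6, 9], [-6, -9]] = 3·[1, -1][2, 3]ᵀ and M₂ = S₁ = [[18, 18], [-6, -6]] = 6·[3, -1][1, 1]ᵀ, so take a₁ = [1, -1], b₁ = [2, 3], a₂ = [3, -1], b₂ = [1, 1].
Each slice is an integer combination of E₁ = a₁b₁ᵀ and E₂ = a₂b₂ᵀ: S₁ = 6·E₂, S₂ = 3·E₁ − 6·E₂, S₃ = −3·E₁ + 9·E₂; reading off coefficients, c₁ = [0, 3, -3] and c₂ = [6, -6, 9].
Hence T = [1, -1] (x) [2, 3] (x) [0, 3, -3] + [3, -1] (x) [1, 1] (x) [6, -6, 9], so rank(T) ≤ 2.
These bounds meet, so rank(T) = 2.
Check entry T[2,2,3] = 0: (-1)·(3)·(-3) + (-1)·(1)·(9) = 0.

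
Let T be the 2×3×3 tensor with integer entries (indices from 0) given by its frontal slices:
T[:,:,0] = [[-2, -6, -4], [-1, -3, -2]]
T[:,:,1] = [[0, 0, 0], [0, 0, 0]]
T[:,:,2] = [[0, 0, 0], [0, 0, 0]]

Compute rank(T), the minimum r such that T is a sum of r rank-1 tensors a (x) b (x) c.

Lower bound: T ≠ 0 (e.g. T[0,0,0] = -2), so rank(T) ≥ 1.
Upper bound: if T = a (x) b (x) c then every fibre of T is a multiple of the corresponding factor, so read the factors off the fibres through the nonzero entry T[0,0,0] = -2.
The mode-1 fibre T[:,0,0] = [-2, -1] gives a = [2, 1] (primitive direction); the mode-2 fibre T[0,:,0] = [-2, -6, -4] gives b = [1, 3, 2]; then c[k] = T[0,0,k] / (a[0]·b[0]) = [-2, 0, 0] / 2 = [-1, 0, 0].
Expanding [2, 1] (x) [1, 3, 2] (x) [-1, 0, 0] reproduces all 18 entries of T, so T = [2, 1] (x) [1, 3, 2] (x) [-1, 0, 0] and rank(T) ≤ 1.
These bounds meet, so rank(T) = 1.
Check entry T[1,0,1] = 0: (1)·(1)·(0) = 0.

1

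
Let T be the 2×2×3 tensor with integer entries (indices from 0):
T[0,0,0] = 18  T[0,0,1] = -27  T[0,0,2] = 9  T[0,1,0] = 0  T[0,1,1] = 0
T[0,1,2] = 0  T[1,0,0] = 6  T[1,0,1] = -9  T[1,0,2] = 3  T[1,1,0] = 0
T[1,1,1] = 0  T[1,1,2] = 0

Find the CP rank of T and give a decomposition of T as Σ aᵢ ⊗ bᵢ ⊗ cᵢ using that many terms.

rank(T) = 1

Lower bound: T ≠ 0 (e.g. T[0,0,0] = 18), so rank(T) ≥ 1.
Upper bound: if T = a ⊗ b ⊗ c then every fibre of T is a multiple of the corresponding factor, so read the factors off the fibres through the nonzero entry T[0,0,0] = 18.
The mode-1 fibre T[:,0,0] = [18, 6] gives a = [3, 1] (primitive direction); the mode-2 fibre T[0,:,0] = [18, 0] gives b = [1, 0]; then c[k] = T[0,0,k] / (a[0]·b[0]) = [18, -27, 9] / 3 = [6, -9, 3].
Expanding [3, 1] ⊗ [1, 0] ⊗ [6, -9, 3] reproduces all 12 entries of T, so T = [3, 1] ⊗ [1, 0] ⊗ [6, -9, 3] and rank(T) ≤ 1.
These bounds meet, so rank(T) = 1.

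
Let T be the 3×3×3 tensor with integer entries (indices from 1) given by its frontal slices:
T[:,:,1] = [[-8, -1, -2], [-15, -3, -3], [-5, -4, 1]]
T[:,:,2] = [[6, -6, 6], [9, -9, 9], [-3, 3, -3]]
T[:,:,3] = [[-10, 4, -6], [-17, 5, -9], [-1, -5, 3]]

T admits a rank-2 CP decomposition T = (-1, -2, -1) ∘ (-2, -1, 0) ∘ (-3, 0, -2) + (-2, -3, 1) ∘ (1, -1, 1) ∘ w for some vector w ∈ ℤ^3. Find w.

w = (1, -3, 3)

Subtract the known terms from T to get the rank-1 residual R = (-2, -3, 1) ∘ (1, -1, 1) ∘ w, so R[i,j,k] = a[i]·b[j]·w[k]. Pick indices with nonzero a[1]·b[1] = (-2)·(1) = -2. Only the fibre through (1,1,·) is needed: R[1,1,:] = T[1,1,:] − Σₗ aₗ[1]bₗ[1]cₗ = [-8, 6, -10] − (-1)·(-2)·(-3, 0, -2) = [-2, 6, -6]. Then w[k] = R[1,1,k] / -2 for each k, giving w = [-2, 6, -6] / -2 = (1, -3, 3).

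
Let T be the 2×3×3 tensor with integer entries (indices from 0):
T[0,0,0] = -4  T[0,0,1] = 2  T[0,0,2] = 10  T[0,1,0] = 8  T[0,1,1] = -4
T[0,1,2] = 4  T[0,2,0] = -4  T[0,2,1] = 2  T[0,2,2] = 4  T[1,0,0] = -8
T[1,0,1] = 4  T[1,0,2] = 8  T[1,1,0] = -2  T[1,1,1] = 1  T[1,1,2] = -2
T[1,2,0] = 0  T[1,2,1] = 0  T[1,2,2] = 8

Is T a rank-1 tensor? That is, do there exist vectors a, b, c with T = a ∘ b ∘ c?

No

The mode-2 unfolding of T (rows indexed by j, columns by (i,k) = (0,0), (0,1), (0,2), (1,0), (1,1), (1,2)) is [[-4, 2, 10, -8, 4, 8], [8, -4, 4, -2, 1, -2], [-4, 2, 4, 0, 0, 8]].
There the 3×3 minor on rows j ∈ {0, 1, 2}, columns (i,k) ∈ {(0,0), (0,2), (1,0)} is det [[-4, 10, -8], [8, 4, -2], [-4, 4, 0]] = -336 ≠ 0, so this unfolding has rank ≥ 3; CP rank is at least every unfolding rank, so rank(T) ≥ 3.
In particular rank(T) ≥ 3 > 1, so T is not rank-1.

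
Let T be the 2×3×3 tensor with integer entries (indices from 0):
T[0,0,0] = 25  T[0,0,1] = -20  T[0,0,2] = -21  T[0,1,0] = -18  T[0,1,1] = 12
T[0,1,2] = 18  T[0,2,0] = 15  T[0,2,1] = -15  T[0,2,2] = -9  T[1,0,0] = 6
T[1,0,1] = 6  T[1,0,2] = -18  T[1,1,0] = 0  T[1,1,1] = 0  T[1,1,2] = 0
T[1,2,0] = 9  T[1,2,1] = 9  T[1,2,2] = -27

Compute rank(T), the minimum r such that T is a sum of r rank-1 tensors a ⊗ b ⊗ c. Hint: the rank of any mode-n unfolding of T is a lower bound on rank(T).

2

Lower bound: the mode-2 unfolding of T (rows indexed by j, columns by (i,k) = (0,0), (0,1), (0,2), (1,0), (1,1), (1,2)) is [[25, -20, -21, 6, 6, -18], [-18, 12, 18, 0, 0, 0], [15, -15, -9, 9, 9, -27]].
There the 2×2 minor on rows j ∈ {0, 1}, columns (i,k) ∈ {(0,0), (0,1)} is det [[25, -20], [-18, 12]] = -60 ≠ 0, so this unfolding has rank ≥ 2; CP rank is at least every unfolding rank, so rank(T) ≥ 2. (Unfolding ranks only ever bound the CP rank from below — rank(T) can be strictly larger than all of them — so the matching upper bound has to come from an explicit 2-term decomposition.)
Upper bound — finding two terms. Write S_k = T[:,:,k] for the frontal slices: S₀ = [[25, -18, 15], [6, 0, 9]], S₁ = [[-20, 12, -15], [6, 0, 9]], S₂ = [[-21, 18, -9], [-18, 0, -27]].
If T = a₁ ⊗ b₁ ⊗ c₁ + a₂ ⊗ b₂ ⊗ c₂ then each S_k = c₁[k]·a₁b₁ᵀ + c₂[k]·a₂b₂ᵀ. S₀ and S₁ are linearly independent, so a₁b₁ᵀ and a₂b₂ᵀ must span the same plane of matrices: they are the rank-1 matrices of the form x·S₀ + y·S₁.
The 2×2 minor of x·S₀ + y·S₁ on rows {0,1}, columns {0,1} is 108·x² + 36·xy − 72·y² = 36·(3·x − 2·y)(x + y), vanishing at (x:y) = (2:3) and (1:-1).
M₁ = 2·S₀ + 3·S₁ = [[-10, 0, -15], [30, 0, 45]] = (-5)·(1, -3)(2, 0, 3)ᵀ and M₂ = S₀ − S₁ = [[45, -30, 30], [0, 0, 0]] = 15·(1, 0)(3, -2, 2)ᵀ, so take a₁ = (1, -3), b₁ = (2, 0, 3), a₂ = (1, 0), b₂ = (3, -2, 2).
Each slice is an integer combination of E₁ = a₁b₁ᵀ and E₂ = a₂b₂ᵀ: S₀ = −E₁ + 9·E₂, S₁ = −E₁ − 6·E₂, S₂ = 3·E₁ − 9·E₂; reading off coefficients, c₁ = (-1, -1, 3) and c₂ = (9, -6, -9).
Hence T = (1, -3) ⊗ (2, 0, 3) ⊗ (-1, -1, 3) + (1, 0) ⊗ (3, -2, 2) ⊗ (9, -6, -9), so rank(T) ≤ 2.
These bounds meet, so rank(T) = 2.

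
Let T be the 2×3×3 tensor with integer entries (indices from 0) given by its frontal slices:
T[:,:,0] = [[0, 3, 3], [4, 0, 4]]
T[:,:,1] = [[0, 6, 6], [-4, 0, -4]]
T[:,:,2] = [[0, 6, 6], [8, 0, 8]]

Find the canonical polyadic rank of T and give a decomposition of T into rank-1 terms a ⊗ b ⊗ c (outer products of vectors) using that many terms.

Lower bound: the mode-2 unfolding of T (rows indexed by j, columns by (i,k) = (0,0), (0,1), (0,2), (1,0), (1,1), (1,2)) is [[0, 0, 0, 4, -4, 8], [3, 6, 6, 0, 0, 0], [3, 6, 6, 4, -4, 8]].
There the 2×2 minor on rows j ∈ {0, 1}, columns (i,k) ∈ {(0,0), (1,0)} is det [[0, 4], [3, 0]] = -12 ≠ 0, so this unfolding has rank ≥ 2; CP rank is at least every unfolding rank, so rank(T) ≥ 2. (Unfolding ranks only ever bound the CP rank from below — rank(T) can be strictly larger than all of them — so the matching upper bound has to come from an explicit 2-term decomposition.)
Upper bound — finding two terms. Write S_k = T[:,:,k] for the frontal slices: S₀ = [[0, 3, 3], [4, 0, 4]], S₁ = [[0, 6, 6], [-4, 0, -4]], S₂ = [[0, 6, 6], [8, 0, 8]].
If T = a₁ ⊗ b₁ ⊗ c₁ + a₂ ⊗ b₂ ⊗ c₂ then each S_k = c₁[k]·a₁b₁ᵀ + c₂[k]·a₂b₂ᵀ. S₀ and S₁ are linearly independent, so a₁b₁ᵀ and a₂b₂ᵀ must span the same plane of matrices: they are the rank-1 matrices of the form x·S₀ + y·S₁.
The 2×2 minor of x·S₀ + y·S₁ on rows {0,1}, columns {0,1} is −12·x² − 12·xy + 24·y² = (-12)·(x + 2·y)(x − y), vanishing at (x:y) = (2:-1) and (1:1).
M₁ = 2·S₀ − S₁ = [[0, 0, 0], [12, 0, 12]] = 12·[0, 1][1, 0, 1]ᵀ and M₂ = S₀ + S₁ = [[0, 9, 9], [0, 0, 0]] = 9·[1, 0][0, 1, 1]ᵀ, so take a₁ = [0, 1], b₁ = [1, 0, 1], a₂ = [1, 0], b₂ = [0, 1, 1].
Each slice is an integer combination of E₁ = a₁b₁ᵀ and E₂ = a₂b₂ᵀ: S₀ = 4·E₁ + 3·E₂, S₁ = −4·E₁ + 6·E₂, S₂ = 8·E₁ + 6·E₂; reading off coefficients, c₁ = [4, -4, 8] and c₂ = [3, 6, 6].
Hence T = [0, 1] ⊗ [1, 0, 1] ⊗ [4, -4, 8] + [1, 0] ⊗ [0, 1, 1] ⊗ [3, 6, 6], so rank(T) ≤ 2.
These bounds meet, so rank(T) = 2.

rank(T) = 2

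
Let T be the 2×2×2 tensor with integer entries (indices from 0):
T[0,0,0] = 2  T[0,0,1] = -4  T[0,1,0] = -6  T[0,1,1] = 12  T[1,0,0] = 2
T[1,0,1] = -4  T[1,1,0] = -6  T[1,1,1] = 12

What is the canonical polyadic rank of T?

Lower bound: T ≠ 0 (e.g. T[0,0,0] = 2), so rank(T) ≥ 1.
Upper bound: if T = a ⊗ b ⊗ c then every fibre of T is a multiple of the corresponding factor, so read the factors off the fibres through the nonzero entry T[0,0,0] = 2.
The mode-1 fibre T[:,0,0] = [2, 2] gives a = [1, 1] (primitive direction); the mode-2 fibre T[0,:,0] = [2, -6] gives b = [1, -3]; then c[k] = T[0,0,k] / (a[0]·b[0]) = [2, -4] / 1 = [2, -4].
Expanding [1, 1] ⊗ [1, -3] ⊗ [2, -4] reproduces all 8 entries of T, so T = [1, 1] ⊗ [1, -3] ⊗ [2, -4] and rank(T) ≤ 1.
These bounds meet, so rank(T) = 1.
Check entry T[1,0,1] = -4: (1)·(1)·(-4) = -4.

1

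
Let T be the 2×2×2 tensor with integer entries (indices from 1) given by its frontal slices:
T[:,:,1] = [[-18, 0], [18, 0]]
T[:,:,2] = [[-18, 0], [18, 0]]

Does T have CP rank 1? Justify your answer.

Yes

If T = a ⊗ b ⊗ c then every fibre of T is a multiple of the corresponding factor, so read the factors off the fibres through the nonzero entry T[1,1,1] = -18.
The mode-1 fibre T[:,1,1] = [-18, 18] gives a = [1, -1] (primitive direction); the mode-2 fibre T[1,:,1] = [-18, 0] gives b = [1, 0]; then c[k] = T[1,1,k] / (a[1]·b[1]) = [-18, -18] / 1 = [-18, -18].
Expanding [1, -1] ⊗ [1, 0] ⊗ [-18, -18] reproduces all 8 entries of T, so T = [1, -1] ⊗ [1, 0] ⊗ [-18, -18] and rank(T) ≤ 1.
Equivalently every frontal slice T[:,:,k] is c[k] times the rank-1 matrix [1, -1] ⊗ [1, 0]. So T has rank 1 (it is nonzero).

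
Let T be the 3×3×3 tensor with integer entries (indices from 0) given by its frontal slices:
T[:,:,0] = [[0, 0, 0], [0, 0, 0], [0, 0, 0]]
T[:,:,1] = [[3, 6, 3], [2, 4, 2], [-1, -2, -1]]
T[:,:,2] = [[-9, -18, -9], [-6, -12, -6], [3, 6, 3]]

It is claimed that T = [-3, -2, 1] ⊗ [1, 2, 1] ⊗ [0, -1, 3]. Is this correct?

Reconstruct entrywise from the claimed factors. For example, T[2,2,0] = 0 and Σₗ aₗ[2]bₗ[2]cₗ[0] = (1)·(1)·(0) = 0; checking all 27 entries, every one matches. The claim holds.

Yes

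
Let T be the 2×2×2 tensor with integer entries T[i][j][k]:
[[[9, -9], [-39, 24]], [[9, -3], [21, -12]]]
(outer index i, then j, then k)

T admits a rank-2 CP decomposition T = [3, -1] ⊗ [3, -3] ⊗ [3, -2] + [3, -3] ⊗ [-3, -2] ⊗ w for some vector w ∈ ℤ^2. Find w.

w = [2, -1]

Subtract the known terms from T to get the rank-1 residual R = [3, -3] ⊗ [-3, -2] ⊗ w, so R[i,j,k] = a[i]·b[j]·w[k]. Pick indices with nonzero a[0]·b[0] = (3)·(-3) = -9. Only the fibre through (0,0,·) is needed: R[0,0,:] = T[0,0,:] − Σₗ aₗ[0]bₗ[0]cₗ = [9, -9] − (3)·(3)·[3, -2] = [-18, 9]. Then w[k] = R[0,0,k] / -9 for each k, giving w = [-18, 9] / -9 = [2, -1].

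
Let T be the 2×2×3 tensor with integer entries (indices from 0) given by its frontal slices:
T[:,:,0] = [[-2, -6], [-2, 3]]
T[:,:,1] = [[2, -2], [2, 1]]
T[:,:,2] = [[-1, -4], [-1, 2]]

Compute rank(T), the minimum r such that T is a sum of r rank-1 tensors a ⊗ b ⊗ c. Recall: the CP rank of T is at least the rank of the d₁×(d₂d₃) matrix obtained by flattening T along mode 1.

2

Lower bound: the mode-1 unfolding of T (rows indexed by i, columns by (j,k) = (0,0), (0,1), (0,2), (1,0), (1,1), (1,2)) is [[-2, 2, -1, -6, -2, -4], [-2, 2, -1, 3, 1, 2]].
There the 2×2 minor on rows i ∈ {0, 1}, columns (j,k) ∈ {(0,0), (1,0)} is det [[-2, -6], [-2, 3]] = -18 ≠ 0, so this unfolding has rank ≥ 2; CP rank is at least every unfolding rank, so rank(T) ≥ 2. (Unfolding ranks only ever bound the CP rank from below — rank(T) can be strictly larger than all of them — so the matching upper bound has to come from an explicit 2-term decomposition.)
Upper bound — finding two terms. Write S_k = T[:,:,k] for the frontal slices: S₀ = [[-2, -6], [-2, 3]], S₁ = [[2, -2], [2, 1]], S₂ = [[-1, -4], [-1, 2]].
If T = a₁ ⊗ b₁ ⊗ c₁ + a₂ ⊗ b₂ ⊗ c₂ then each S_k = c₁[k]·a₁b₁ᵀ + c₂[k]·a₂b₂ᵀ. S₀ and S₁ are linearly independent, so a₁b₁ᵀ and a₂b₂ᵀ must span the same plane of matrices: they are the rank-1 matrices of the form x·S₀ + y·S₁.
det(x·S₀ + y·S₁) is −18·x² + 12·xy + 6·y² = (-6)·(x − y)(3·x + y), vanishing at (x:y) = (1:1) and (1:-3).
M₁ = S₀ + S₁ = [[0, -8], [0, 4]] = (-4)·[2, -1][0, 1]ᵀ and M₂ = S₀ − 3·S₁ = [[-8, 0], [-8, 0]] = (-8)·[1, 1][1, 0]ᵀ, so take a₁ = [2, -1], b₁ = [0, 1], a₂ = [1, 1], b₂ = [1, 0].
Each slice is an integer combination of E₁ = a₁b₁ᵀ and E₂ = a₂b₂ᵀ: S₀ = −3·E₁ − 2·E₂, S₁ = −E₁ + 2·E₂, S₂ = −2·E₁ − E₂; reading off coefficients, c₁ = [-3, -1, -2] and c₂ = [-2, 2, -1].
Hence T = [2, -1] ⊗ [0, 1] ⊗ [-3, -1, -2] + [1, 1] ⊗ [1, 0] ⊗ [-2, 2, -1], so rank(T) ≤ 2.
These bounds meet, so rank(T) = 2.
Check entry T[1,0,0] = -2: (-1)·(0)·(-3) + (1)·(1)·(-2) = -2.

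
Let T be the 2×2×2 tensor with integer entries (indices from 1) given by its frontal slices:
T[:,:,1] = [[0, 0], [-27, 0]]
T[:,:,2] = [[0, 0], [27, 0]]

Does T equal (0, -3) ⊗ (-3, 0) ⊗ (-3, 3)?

Reconstruct entrywise from the claimed factors. For example, T[1,1,1] = 0 and Σₗ aₗ[1]bₗ[1]cₗ[1] = (0)·(-3)·(-3) = 0; checking all 8 entries, every one matches. The claim holds.

Yes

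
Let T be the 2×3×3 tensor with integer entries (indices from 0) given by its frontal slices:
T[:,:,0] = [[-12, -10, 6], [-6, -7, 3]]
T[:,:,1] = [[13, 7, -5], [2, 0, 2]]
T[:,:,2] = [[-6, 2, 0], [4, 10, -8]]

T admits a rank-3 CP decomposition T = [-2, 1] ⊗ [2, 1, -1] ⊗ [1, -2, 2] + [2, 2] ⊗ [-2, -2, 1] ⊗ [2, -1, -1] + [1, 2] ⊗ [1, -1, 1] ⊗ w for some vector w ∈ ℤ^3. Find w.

w = [0, 1, -2]

Subtract the known terms from T to get the rank-1 residual R = [1, 2] ⊗ [1, -1, 1] ⊗ w, so R[i,j,k] = a[i]·b[j]·w[k]. Pick indices with nonzero a[0]·b[0] = (1)·(1) = 1. Only the fibre through (0,0,·) is needed: R[0,0,:] = T[0,0,:] − Σₗ aₗ[0]bₗ[0]cₗ = [-12, 13, -6] − (-2)·(2)·[1, -2, 2] − (2)·(-2)·[2, -1, -1] = [0, 1, -2]. Then w[k] = R[0,0,k] / 1 for each k, giving w = [0, 1, -2] / 1 = [0, 1, -2].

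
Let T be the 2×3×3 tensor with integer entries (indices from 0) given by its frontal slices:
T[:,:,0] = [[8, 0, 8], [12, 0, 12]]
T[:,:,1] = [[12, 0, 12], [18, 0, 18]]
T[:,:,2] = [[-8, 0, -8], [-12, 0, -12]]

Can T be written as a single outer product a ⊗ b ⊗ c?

Yes

If T = a ⊗ b ⊗ c then every fibre of T is a multiple of the corresponding factor, so read the factors off the fibres through the nonzero entry T[0,0,0] = 8.
The mode-1 fibre T[:,0,0] = [8, 12] gives a = [2, 3] (primitive direction); the mode-2 fibre T[0,:,0] = [8, 0, 8] gives b = [1, 0, 1]; then c[k] = T[0,0,k] / (a[0]·b[0]) = [8, 12, -8] / 2 = [4, 6, -4].
Expanding [2, 3] ⊗ [1, 0, 1] ⊗ [4, 6, -4] reproduces all 18 entries of T, so T = [2, 3] ⊗ [1, 0, 1] ⊗ [4, 6, -4] and rank(T) ≤ 1.
Equivalently every frontal slice T[:,:,k] is c[k] times the rank-1 matrix [2, 3] ⊗ [1, 0, 1]. So T has rank 1 (it is nonzero).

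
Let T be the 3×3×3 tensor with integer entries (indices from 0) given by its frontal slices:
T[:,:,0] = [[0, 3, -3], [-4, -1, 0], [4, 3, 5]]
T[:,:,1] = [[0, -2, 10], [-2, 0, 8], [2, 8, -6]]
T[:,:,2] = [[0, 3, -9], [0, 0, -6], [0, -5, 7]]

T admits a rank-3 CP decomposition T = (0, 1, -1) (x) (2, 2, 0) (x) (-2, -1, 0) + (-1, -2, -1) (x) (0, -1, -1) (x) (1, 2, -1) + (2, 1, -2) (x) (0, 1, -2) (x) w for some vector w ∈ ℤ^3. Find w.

w = (1, -2, 2)

Subtract the known terms from T to get the rank-1 residual R = (2, 1, -2) (x) (0, 1, -2) (x) w, so R[i,j,k] = a[i]·b[j]·w[k]. Pick indices with nonzero a[0]·b[1] = (2)·(1) = 2. Only the fibre through (0,1,·) is needed: R[0,1,:] = T[0,1,:] − Σₗ aₗ[0]bₗ[1]cₗ = [3, -2, 3] − (0)·(2)·(-2, -1, 0) − (-1)·(-1)·(1, 2, -1) = [2, -4, 4]. Then w[k] = R[0,1,k] / 2 for each k, giving w = [2, -4, 4] / 2 = (1, -2, 2).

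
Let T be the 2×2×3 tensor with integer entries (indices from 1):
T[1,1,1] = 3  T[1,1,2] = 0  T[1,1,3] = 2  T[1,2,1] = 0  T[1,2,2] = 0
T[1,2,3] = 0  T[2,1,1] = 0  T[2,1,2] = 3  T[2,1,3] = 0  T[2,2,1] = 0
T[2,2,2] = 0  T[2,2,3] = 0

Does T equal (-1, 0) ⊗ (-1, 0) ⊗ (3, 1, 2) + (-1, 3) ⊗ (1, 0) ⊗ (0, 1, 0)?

Yes

Reconstruct entrywise from the claimed factors. For example, T[2,1,3] = 0 and Σₗ aₗ[2]bₗ[1]cₗ[3] = (0)·(-1)·(2) + (3)·(1)·(0) = 0; checking all 12 entries, every one matches. The claim holds.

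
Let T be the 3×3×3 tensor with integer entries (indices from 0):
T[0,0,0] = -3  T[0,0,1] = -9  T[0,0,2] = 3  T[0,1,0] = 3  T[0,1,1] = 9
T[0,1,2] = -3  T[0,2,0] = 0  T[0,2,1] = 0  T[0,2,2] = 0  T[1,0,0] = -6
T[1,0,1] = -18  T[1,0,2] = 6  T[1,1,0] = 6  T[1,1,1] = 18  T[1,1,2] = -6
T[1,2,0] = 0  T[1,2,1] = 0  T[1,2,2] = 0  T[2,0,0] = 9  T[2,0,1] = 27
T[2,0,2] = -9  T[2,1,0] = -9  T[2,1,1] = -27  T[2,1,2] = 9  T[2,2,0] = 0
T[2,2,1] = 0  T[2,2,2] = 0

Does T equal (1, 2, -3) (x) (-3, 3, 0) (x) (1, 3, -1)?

Yes

Reconstruct entrywise from the claimed factors. For example, T[0,1,0] = 3 and Σₗ aₗ[0]bₗ[1]cₗ[0] = (1)·(3)·(1) = 3; checking all 27 entries, every one matches. The claim holds.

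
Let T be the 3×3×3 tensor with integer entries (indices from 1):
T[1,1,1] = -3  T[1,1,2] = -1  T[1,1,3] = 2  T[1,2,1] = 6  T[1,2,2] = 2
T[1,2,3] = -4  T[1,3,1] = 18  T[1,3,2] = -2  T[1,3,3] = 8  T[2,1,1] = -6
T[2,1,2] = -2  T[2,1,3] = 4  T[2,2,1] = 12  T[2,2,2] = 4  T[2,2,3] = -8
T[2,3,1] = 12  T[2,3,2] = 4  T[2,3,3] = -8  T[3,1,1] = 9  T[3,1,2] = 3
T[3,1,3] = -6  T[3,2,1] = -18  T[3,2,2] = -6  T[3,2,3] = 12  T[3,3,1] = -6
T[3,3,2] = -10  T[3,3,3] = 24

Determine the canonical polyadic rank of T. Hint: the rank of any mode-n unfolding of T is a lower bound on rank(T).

2

Lower bound: the mode-1 unfolding of T (rows indexed by i, columns by (j,k) = (1,1), (1,2), (1,3), (2,1), (2,2), (2,3), (3,1), (3,2), (3,3)) is [[-3, -1, 2, 6, 2, -4, 18, -2, 8], [-6, -2, 4, 12, 4, -8, 12, 4, -8], [9, 3, -6, -18, -6, 12, -6, -10, 24]].
There the 2×2 minor on rows i ∈ {1, 2}, columns (j,k) ∈ {(1,1), (3,1)} is det [[-3, 18], [-6, 12]] = 72 ≠ 0, so this unfolding has rank ≥ 2; CP rank is at least every unfolding rank, so rank(T) ≥ 2. (Flattening ranks never certify an upper bound on CP rank; for that we must actually write T with 2 rank-1 terms.)
Upper bound — finding two terms. Write S_k = T[:,:,k] for the frontal slices: S₁ = [[-3, 6, 18], [-6, 12, 12], [9, -18, -6]], S₂ = [[-1, 2, -2], [-2, 4, 4], [3, -6, -10]], S₃ = [[2, -4, 8], [4, -8, -8], [-6, 12, 24]].
If T = a₁ ⊗ b₁ ⊗ c₁ + a₂ ⊗ b₂ ⊗ c₂ then each S_k = c₁[k]·a₁b₁ᵀ + c₂[k]·a₂b₂ᵀ. S₁ and S₂ are linearly independent, so a₁b₁ᵀ and a₂b₂ᵀ must span the same plane of matrices: they are the rank-1 matrices of the form x·S₁ + y·S₂.
The 2×2 minor of x·S₁ + y·S₂ on rows {1,2}, columns {1,3} is 72·x² − 8·y² = 8·(3·x − y)(3·x + y), vanishing at (x:y) = (1:3) and (1:-3).
M₁ = S₁ + 3·S₂ = [[-6, 12, 12], [-12, 24, 24], [18, -36, -36]] = (-6)·[1, 2, -3][1, -2, -2]ᵀ and M₂ = S₁ − 3·S₂ = [[0, 0, 24], [0, 0, 0], [0, 0, 24]] = 24·[1, 0, 1][0, 0, 1]ᵀ, so take a₁ = [1, 2, -3], b₁ = [1, -2, -2], a₂ = [1, 0, 1], b₂ = [0, 0, 1].
Each slice is an integer combination of E₁ = a₁b₁ᵀ and E₂ = a₂b₂ᵀ: S₁ = −3·E₁ + 12·E₂, S₂ = −E₁ − 4·E₂, S₃ = 2·E₁ + 12·E₂; reading off coefficients, c₁ = [-3, -1, 2] and c₂ = [12, -4, 12].
Hence T = [1, 2, -3] ⊗ [1, -2, -2] ⊗ [-3, -1, 2] + [1, 0, 1] ⊗ [0, 0, 1] ⊗ [12, -4, 12], so rank(T) ≤ 2.
These bounds meet, so rank(T) = 2.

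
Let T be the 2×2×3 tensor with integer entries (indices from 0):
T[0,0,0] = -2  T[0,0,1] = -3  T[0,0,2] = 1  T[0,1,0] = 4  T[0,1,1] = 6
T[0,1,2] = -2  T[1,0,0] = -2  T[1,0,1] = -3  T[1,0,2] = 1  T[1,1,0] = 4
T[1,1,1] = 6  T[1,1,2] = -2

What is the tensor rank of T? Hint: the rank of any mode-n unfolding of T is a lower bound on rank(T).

Lower bound: T ≠ 0 (e.g. T[0,0,0] = -2), so rank(T) ≥ 1.
Upper bound: if T = a (x) b (x) c then every fibre of T is a multiple of the corresponding factor, so read the factors off the fibres through the nonzero entry T[0,0,0] = -2.
The mode-1 fibre T[:,0,0] = [-2, -2] gives a = [1, 1] (primitive direction); the mode-2 fibre T[0,:,0] = [-2, 4] gives b = [1, -2]; then c[k] = T[0,0,k] / (a[0]·b[0]) = [-2, -3, 1] / 1 = [-2, -3, 1].
Expanding [1, 1] (x) [1, -2] (x) [-2, -3, 1] reproduces all 12 entries of T, so T = [1, 1] (x) [1, -2] (x) [-2, -3, 1] and rank(T) ≤ 1.
These bounds meet, so rank(T) = 1.
Check entry T[0,1,2] = -2: (1)·(-2)·(1) = -2.

1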